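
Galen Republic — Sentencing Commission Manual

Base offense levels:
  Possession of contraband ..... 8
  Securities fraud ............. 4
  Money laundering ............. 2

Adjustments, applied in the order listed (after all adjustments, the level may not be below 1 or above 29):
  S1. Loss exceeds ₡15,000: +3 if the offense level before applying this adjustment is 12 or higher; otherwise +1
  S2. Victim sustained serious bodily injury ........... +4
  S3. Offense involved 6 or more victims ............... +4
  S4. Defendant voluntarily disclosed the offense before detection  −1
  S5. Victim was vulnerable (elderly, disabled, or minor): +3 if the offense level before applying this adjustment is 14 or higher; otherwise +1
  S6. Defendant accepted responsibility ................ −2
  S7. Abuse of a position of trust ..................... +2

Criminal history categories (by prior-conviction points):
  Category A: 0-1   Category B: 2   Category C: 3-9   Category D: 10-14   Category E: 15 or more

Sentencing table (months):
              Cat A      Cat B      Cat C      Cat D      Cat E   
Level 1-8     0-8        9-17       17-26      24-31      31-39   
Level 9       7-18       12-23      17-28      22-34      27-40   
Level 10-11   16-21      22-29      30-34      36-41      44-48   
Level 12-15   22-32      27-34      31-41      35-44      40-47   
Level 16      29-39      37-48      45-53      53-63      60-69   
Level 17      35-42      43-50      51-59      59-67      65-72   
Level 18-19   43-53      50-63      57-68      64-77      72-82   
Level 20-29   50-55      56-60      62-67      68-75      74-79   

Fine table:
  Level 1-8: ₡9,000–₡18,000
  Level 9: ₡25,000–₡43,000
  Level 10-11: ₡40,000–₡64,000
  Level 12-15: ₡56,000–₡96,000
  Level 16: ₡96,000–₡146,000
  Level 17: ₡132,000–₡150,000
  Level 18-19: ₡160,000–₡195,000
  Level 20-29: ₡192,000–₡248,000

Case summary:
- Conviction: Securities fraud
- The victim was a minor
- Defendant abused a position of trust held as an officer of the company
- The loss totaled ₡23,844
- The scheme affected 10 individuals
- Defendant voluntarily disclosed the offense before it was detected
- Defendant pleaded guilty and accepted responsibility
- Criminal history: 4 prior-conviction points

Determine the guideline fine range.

₡25,000–₡43,000

Base offense level for securities fraud: 4.
S1 applies (level before this adjustment is 4 < 12, so +1): 4 + 1 = 5.
S2 does not apply.
S3 applies: 5 + 4 = 9.
S4 applies: 9 − 1 = 8.
S5 applies (level before this adjustment is 8 < 14, so +1): 8 + 1 = 9.
S6 applies: 9 − 2 = 7.
S7 applies: 7 + 2 = 9.
Final offense level: 9.
Level 9 falls in the 9 band.
Fine table: Level 9 → ₡25,000–₡43,000.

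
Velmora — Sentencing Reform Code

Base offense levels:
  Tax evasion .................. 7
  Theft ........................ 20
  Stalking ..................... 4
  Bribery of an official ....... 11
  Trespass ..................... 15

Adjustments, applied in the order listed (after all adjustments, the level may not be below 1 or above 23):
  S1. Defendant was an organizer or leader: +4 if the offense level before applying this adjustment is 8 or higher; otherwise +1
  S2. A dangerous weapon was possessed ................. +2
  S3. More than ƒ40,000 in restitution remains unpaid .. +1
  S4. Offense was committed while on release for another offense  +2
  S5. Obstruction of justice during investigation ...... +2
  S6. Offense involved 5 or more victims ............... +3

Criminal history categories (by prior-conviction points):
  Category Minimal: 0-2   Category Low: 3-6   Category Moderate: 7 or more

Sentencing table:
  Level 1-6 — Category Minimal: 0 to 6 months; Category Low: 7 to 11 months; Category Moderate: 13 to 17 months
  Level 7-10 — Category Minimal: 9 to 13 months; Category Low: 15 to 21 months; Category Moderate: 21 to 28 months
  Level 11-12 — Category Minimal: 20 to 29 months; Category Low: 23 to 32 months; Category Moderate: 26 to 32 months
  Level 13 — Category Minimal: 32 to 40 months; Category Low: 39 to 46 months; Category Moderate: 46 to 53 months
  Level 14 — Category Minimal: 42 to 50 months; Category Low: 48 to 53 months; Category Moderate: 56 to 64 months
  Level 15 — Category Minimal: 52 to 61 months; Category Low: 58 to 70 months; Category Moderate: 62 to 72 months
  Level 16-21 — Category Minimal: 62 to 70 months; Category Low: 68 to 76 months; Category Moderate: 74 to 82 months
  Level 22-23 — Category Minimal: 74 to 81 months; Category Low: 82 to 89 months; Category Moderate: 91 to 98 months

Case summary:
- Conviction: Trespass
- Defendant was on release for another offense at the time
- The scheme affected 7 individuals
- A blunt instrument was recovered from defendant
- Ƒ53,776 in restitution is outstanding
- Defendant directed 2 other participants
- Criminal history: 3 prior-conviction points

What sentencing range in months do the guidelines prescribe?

Base offense level for trespass: 15.
S1 applies (level before this adjustment is 15 ≥ 8, so +4): 15 + 4 = 19.
S2 applies: 19 + 2 = 21.
S3 applies: 21 + 1 = 22.
S4 applies: 22 + 2 = 24.
S5 does not apply.
S6 applies: 24 + 3 = 27.
Level 27 exceeds the maximum of 23; capped at 23.
Final offense level: 23.
Criminal history: 3 prior points → Category Low (3-6).
Level 23 falls in the 22-23 band.
Grid: Level 22-23 × Category Low = 82-89 months.

82-89 months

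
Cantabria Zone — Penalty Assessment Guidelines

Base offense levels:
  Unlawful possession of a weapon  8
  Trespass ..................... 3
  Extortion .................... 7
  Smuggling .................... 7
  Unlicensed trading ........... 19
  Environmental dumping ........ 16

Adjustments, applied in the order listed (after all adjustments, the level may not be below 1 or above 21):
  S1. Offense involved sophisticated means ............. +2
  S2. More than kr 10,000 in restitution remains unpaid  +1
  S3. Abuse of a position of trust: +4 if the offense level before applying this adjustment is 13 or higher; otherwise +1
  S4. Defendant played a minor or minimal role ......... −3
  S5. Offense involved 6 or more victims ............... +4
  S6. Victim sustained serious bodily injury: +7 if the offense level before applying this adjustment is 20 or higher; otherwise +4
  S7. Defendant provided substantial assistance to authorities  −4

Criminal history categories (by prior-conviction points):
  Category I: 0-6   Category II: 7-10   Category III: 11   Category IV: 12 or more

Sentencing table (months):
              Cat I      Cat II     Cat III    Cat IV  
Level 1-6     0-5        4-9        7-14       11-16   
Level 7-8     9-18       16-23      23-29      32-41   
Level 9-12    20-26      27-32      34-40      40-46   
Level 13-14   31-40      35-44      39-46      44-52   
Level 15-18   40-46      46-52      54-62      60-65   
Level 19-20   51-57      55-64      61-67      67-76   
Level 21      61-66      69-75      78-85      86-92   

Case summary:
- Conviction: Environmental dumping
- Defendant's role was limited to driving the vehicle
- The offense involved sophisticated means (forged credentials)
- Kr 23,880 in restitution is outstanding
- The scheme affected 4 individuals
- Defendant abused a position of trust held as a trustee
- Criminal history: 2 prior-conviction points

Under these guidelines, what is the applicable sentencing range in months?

51-57 months

Base offense level for environmental dumping: 16.
S1 applies: 16 + 2 = 18.
S2 applies: 18 + 1 = 19.
S3 applies (level before this adjustment is 19 ≥ 13, so +4): 19 + 4 = 23.
S4 applies: 23 − 3 = 20.
Final offense level: 20.
Criminal history: 2 prior points → Category I (0-6).
Level 20 falls in the 19-20 band.
Grid: Level 19-20 × Category I = 51-57 months.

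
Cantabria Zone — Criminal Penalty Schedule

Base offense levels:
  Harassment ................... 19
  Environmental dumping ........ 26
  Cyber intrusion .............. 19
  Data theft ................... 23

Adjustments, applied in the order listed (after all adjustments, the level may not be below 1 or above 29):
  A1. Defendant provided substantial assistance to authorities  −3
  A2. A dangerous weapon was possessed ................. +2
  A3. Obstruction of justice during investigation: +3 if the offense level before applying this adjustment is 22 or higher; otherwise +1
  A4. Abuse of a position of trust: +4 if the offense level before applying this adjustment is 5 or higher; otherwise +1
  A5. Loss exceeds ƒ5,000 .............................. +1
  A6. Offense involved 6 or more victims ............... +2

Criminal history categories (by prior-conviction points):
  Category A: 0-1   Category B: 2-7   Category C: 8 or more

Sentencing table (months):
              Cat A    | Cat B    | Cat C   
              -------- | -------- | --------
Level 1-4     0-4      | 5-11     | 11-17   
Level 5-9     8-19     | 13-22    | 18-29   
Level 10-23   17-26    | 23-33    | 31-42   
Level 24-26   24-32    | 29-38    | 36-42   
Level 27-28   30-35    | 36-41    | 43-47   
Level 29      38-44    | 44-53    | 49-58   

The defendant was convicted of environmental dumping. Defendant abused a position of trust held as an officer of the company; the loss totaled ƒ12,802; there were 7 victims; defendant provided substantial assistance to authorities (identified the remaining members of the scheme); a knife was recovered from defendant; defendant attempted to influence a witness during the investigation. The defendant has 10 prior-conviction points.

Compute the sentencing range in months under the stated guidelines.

Base offense level for environmental dumping: 26.
A1 applies: 26 − 3 = 23.
A2 applies: 23 + 2 = 25.
A3 applies (level before this adjustment is 25 ≥ 22, so +3): 25 + 3 = 28.
A4 applies (level before this adjustment is 28 ≥ 5, so +4): 28 + 4 = 32.
A5 applies: 32 + 1 = 33.
A6 applies: 33 + 2 = 35.
Level 35 exceeds the maximum of 29; capped at 29.
Final offense level: 29.
Criminal history: 10 prior points → Category C (8+).
Level 29 falls in the 29 band.
Grid: Level 29 × Category C = 49-58 months.

49-58 months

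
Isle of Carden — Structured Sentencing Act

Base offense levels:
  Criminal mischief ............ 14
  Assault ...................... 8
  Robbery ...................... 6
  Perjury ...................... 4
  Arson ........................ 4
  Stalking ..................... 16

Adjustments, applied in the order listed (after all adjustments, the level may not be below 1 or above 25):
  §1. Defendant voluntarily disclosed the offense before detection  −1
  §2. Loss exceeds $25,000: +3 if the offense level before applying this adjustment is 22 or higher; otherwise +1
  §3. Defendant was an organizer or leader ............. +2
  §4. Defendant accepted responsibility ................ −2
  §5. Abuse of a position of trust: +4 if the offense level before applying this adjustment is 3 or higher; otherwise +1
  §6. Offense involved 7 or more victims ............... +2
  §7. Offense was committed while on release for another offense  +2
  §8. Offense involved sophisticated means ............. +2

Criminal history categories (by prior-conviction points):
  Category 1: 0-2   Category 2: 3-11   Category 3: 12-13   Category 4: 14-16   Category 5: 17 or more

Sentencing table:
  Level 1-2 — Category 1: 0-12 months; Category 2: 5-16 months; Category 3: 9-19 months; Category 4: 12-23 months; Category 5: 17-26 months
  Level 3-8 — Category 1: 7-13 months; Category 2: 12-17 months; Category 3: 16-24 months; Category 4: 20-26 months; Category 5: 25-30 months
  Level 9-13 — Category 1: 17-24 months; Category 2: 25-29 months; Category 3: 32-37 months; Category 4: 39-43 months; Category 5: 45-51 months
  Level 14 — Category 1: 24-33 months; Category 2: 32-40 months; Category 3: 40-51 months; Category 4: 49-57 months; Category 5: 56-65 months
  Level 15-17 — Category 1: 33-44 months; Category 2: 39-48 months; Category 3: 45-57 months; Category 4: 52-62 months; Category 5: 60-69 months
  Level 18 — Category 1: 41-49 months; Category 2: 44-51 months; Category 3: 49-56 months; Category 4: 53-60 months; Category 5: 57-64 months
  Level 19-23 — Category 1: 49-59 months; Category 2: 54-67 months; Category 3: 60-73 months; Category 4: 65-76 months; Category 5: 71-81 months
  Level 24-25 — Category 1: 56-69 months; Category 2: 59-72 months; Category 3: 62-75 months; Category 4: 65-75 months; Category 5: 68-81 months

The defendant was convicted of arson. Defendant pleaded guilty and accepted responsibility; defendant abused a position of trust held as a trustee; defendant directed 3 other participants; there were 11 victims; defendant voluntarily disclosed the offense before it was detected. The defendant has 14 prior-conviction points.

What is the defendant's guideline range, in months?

Base offense level for arson: 4.
§1 applies: 4 − 1 = 3.
§2 does not apply.
§3 applies: 3 + 2 = 5.
§4 applies: 5 − 2 = 3.
§5 applies (level before this adjustment is 3 ≥ 3, so +4): 3 + 4 = 7.
§6 applies: 7 + 2 = 9.
Final offense level: 9.
Criminal history: 14 prior points → Category 4 (14-16).
Level 9 falls in the 9-13 band.
Grid: Level 9-13 × Category 4 = 39-43 months.

39-43 months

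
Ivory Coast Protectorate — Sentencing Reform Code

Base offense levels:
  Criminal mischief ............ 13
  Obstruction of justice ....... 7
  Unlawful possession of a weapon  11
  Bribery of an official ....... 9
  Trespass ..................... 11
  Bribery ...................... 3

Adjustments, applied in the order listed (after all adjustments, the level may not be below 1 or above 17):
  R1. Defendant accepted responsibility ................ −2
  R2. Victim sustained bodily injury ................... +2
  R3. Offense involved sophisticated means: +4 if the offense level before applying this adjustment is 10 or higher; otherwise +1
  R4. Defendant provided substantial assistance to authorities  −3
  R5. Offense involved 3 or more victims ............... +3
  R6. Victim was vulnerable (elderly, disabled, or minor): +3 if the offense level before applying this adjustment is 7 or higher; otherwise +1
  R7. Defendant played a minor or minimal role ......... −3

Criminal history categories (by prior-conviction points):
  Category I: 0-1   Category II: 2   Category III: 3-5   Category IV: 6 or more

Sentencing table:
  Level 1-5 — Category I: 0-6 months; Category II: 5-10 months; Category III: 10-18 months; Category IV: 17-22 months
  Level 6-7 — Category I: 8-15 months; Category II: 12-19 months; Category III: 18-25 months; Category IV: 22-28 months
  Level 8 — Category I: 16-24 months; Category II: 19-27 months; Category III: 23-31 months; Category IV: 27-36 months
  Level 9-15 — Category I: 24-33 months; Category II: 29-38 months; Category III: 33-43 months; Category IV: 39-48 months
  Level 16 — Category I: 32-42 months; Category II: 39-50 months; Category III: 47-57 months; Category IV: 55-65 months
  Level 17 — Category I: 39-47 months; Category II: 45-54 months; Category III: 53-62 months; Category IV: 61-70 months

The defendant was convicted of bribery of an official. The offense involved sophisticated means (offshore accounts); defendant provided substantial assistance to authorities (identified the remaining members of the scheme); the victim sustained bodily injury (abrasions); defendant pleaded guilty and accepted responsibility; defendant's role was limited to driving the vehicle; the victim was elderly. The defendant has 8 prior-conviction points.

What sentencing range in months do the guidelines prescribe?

Base offense level for bribery of an official: 9.
R1 applies: 9 − 2 = 7.
R2 applies: 7 + 2 = 9.
R3 applies (level before this adjustment is 9 < 10, so +1): 9 + 1 = 10.
R4 applies: 10 − 3 = 7.
R6 applies (level before this adjustment is 7 ≥ 7, so +3): 7 + 3 = 10.
R7 applies: 10 − 3 = 7.
Final offense level: 7.
Criminal history: 8 prior points → Category IV (6+).
Level 7 falls in the 6-7 band.
Grid: Level 6-7 × Category IV = 22-28 months.

22-28 months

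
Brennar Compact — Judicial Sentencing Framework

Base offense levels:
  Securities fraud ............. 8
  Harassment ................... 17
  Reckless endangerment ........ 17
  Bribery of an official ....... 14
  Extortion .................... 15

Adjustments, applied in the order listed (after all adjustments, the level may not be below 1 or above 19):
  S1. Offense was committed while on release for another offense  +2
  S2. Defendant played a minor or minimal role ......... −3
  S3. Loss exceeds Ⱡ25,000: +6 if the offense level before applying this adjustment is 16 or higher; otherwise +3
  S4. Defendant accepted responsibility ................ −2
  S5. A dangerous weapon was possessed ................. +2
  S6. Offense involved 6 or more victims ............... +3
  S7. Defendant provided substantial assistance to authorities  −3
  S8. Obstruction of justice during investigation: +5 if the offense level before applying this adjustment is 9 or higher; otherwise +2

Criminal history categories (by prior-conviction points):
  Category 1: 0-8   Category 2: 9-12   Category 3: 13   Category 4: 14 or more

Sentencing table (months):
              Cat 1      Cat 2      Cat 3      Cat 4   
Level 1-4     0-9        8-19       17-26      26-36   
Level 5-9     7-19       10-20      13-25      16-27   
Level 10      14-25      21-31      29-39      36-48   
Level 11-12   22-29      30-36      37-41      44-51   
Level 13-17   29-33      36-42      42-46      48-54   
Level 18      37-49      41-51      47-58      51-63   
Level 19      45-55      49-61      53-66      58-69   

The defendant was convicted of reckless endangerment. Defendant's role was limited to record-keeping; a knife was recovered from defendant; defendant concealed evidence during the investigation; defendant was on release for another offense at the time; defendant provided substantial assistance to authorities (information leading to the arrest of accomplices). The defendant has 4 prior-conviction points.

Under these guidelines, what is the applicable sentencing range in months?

45-55 months

Base offense level for reckless endangerment: 17.
S1 applies: 17 + 2 = 19.
S2 applies: 19 − 3 = 16.
S3 does not apply.
S5 applies: 16 + 2 = 18.
S7 applies: 18 − 3 = 15.
S8 applies (level before this adjustment is 15 ≥ 9, so +5): 15 + 5 = 20.
Level 20 exceeds the maximum of 19; capped at 19.
Final offense level: 19.
Criminal history: 4 prior points → Category 1 (0-8).
Level 19 falls in the 19 band.
Grid: Level 19 × Category 1 = 45-55 months.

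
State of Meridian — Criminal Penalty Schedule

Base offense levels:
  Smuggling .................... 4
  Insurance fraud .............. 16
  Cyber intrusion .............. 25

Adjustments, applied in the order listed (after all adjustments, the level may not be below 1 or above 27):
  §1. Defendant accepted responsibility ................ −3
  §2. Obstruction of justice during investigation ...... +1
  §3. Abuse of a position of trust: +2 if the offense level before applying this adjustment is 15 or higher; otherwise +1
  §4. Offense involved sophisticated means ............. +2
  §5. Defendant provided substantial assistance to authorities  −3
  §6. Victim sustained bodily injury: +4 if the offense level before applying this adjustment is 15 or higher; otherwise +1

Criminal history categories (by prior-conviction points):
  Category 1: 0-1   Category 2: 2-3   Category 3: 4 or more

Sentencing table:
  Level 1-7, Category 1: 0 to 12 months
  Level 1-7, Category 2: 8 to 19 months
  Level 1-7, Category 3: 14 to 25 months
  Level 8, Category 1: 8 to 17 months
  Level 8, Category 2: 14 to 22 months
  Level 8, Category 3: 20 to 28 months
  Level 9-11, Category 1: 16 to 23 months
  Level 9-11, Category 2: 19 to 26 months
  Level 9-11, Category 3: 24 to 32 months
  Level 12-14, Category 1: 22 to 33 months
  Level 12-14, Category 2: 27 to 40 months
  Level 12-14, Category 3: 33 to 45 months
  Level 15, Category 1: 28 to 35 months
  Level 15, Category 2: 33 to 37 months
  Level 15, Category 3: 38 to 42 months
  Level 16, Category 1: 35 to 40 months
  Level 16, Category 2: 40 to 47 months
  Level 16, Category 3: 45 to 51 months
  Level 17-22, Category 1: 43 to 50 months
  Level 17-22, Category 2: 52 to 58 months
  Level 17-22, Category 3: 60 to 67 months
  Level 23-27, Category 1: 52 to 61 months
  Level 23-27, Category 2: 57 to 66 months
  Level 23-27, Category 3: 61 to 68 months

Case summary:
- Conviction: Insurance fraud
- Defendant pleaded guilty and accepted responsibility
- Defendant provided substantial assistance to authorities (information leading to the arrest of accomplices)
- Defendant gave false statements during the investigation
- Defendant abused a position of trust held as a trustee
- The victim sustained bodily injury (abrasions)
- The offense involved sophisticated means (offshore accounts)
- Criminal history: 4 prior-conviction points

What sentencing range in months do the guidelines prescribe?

38-42 months

Base offense level for insurance fraud: 16.
§1 applies: 16 − 3 = 13.
§2 applies: 13 + 1 = 14.
§3 applies (level before this adjustment is 14 < 15, so +1): 14 + 1 = 15.
§4 applies: 15 + 2 = 17.
§5 applies: 17 − 3 = 14.
§6 applies (level before this adjustment is 14 < 15, so +1): 14 + 1 = 15.
Final offense level: 15.
Criminal history: 4 prior points → Category 3 (4+).
Level 15 falls in the 15 band.
Grid: Level 15 × Category 3 = 38-42 months.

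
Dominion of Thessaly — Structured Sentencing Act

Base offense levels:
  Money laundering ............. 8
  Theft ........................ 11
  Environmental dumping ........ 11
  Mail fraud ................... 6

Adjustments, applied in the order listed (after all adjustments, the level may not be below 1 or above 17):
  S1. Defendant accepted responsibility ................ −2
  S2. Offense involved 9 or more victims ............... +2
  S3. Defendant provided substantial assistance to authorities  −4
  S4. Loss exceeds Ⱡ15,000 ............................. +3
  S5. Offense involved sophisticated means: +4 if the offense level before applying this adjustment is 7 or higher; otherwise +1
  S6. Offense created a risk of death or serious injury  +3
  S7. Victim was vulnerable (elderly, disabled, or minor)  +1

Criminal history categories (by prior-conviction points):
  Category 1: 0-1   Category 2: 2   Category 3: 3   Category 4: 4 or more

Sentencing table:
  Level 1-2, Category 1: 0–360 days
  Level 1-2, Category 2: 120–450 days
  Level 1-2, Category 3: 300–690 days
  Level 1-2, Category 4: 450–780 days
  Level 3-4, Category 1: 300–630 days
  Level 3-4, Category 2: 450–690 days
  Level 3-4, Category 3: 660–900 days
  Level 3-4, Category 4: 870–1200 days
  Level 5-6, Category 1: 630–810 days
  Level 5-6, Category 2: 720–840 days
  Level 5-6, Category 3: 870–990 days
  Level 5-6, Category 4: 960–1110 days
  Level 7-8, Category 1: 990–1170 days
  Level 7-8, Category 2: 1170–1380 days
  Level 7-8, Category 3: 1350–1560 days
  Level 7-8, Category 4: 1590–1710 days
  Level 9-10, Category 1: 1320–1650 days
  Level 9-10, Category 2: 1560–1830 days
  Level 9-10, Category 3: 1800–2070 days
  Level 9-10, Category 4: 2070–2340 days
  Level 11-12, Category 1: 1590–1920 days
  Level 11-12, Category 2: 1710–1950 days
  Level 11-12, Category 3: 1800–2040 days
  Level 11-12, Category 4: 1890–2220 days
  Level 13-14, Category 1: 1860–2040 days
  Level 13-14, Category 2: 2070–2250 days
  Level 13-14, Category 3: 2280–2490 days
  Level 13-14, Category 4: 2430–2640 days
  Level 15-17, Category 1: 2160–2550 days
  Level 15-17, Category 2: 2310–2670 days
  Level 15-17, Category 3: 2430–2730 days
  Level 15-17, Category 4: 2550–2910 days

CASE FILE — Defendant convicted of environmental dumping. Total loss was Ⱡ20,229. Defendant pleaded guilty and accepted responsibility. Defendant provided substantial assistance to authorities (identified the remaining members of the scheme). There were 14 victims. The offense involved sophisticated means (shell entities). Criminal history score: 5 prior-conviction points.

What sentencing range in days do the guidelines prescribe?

2430-2640 days

Base offense level for environmental dumping: 11.
S1 applies: 11 − 2 = 9.
S2 applies: 9 + 2 = 11.
S3 applies: 11 − 4 = 7.
S4 applies: 7 + 3 = 10.
S5 applies (level before this adjustment is 10 ≥ 7, so +4): 10 + 4 = 14.
Final offense level: 14.
Criminal history: 5 prior points → Category 4 (4+).
Level 14 falls in the 13-14 band.
Grid: Level 13-14 × Category 4 = 2430-2640 days.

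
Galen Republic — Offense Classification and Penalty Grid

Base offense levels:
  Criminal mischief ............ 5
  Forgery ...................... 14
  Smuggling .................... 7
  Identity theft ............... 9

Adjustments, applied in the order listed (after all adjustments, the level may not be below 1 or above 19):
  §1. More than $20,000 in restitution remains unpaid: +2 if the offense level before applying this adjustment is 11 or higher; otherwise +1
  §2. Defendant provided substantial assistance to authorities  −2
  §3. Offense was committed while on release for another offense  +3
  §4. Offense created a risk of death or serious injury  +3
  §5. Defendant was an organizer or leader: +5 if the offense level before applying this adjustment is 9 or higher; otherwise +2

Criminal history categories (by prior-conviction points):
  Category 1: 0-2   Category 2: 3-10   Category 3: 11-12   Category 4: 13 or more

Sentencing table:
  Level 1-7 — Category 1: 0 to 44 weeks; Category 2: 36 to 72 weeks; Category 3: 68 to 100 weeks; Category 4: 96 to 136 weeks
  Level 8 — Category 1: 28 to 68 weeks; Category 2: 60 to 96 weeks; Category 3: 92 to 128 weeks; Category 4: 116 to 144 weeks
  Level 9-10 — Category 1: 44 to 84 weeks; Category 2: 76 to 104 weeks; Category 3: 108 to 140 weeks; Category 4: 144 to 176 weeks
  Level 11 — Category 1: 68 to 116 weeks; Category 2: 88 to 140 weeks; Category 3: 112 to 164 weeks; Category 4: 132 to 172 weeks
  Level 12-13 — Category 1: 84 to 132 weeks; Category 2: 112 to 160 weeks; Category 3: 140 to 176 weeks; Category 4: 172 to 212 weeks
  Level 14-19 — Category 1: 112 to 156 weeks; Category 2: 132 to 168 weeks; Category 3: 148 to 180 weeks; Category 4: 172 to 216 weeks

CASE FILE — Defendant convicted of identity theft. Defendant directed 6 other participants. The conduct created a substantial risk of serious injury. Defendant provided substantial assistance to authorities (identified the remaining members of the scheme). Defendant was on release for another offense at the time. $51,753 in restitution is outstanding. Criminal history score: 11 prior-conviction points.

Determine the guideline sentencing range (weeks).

148-180 weeks

Base offense level for identity theft: 9.
§1 applies (level before this adjustment is 9 < 11, so +1): 9 + 1 = 10.
§2 applies: 10 − 2 = 8.
§3 applies: 8 + 3 = 11.
§4 applies: 11 + 3 = 14.
§5 applies (level before this adjustment is 14 ≥ 9, so +5): 14 + 5 = 19.
Final offense level: 19.
Criminal history: 11 prior points → Category 3 (11-12).
Level 19 falls in the 14-19 band.
Grid: Level 14-19 × Category 3 = 148-180 weeks.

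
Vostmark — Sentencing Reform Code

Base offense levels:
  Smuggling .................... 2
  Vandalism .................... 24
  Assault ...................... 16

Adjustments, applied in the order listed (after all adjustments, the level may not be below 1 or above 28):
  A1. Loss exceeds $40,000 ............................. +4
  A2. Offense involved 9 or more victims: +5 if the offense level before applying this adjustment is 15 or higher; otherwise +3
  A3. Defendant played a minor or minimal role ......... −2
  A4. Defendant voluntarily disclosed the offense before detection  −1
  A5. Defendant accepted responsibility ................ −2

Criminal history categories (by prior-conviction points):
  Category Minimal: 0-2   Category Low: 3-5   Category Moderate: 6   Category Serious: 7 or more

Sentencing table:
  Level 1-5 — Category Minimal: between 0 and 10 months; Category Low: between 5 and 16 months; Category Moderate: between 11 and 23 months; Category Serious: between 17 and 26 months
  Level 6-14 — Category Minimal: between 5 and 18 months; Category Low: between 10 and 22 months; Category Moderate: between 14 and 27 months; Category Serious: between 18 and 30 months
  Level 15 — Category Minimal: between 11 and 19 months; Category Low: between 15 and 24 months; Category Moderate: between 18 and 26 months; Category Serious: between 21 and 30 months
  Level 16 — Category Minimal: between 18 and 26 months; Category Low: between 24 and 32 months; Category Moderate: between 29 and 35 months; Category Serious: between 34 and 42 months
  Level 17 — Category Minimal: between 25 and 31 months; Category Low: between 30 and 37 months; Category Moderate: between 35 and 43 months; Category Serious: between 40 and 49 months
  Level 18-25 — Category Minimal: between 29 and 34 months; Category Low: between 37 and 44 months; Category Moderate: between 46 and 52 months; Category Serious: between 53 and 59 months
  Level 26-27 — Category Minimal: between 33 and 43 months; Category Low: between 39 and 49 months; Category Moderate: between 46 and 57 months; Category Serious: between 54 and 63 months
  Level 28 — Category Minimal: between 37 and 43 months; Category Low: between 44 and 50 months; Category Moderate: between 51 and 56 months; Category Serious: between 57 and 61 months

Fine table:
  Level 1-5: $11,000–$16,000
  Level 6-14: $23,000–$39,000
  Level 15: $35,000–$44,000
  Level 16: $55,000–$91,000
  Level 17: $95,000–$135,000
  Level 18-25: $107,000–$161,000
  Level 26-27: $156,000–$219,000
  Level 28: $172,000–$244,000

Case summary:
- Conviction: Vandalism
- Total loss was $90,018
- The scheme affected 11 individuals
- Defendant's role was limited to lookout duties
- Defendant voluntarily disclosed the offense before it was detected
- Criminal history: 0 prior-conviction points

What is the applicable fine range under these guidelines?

$172,000–$244,000

Base offense level for vandalism: 24.
A1 applies: 24 + 4 = 28.
A2 applies (level before this adjustment is 28 ≥ 15, so +5): 28 + 5 = 33.
A3 applies: 33 − 2 = 31.
A4 applies: 31 − 1 = 30.
Level 30 exceeds the maximum of 28; capped at 28.
Final offense level: 28.
Level 28 falls in the 28 band.
Fine table: Level 28 → $172,000–$244,000.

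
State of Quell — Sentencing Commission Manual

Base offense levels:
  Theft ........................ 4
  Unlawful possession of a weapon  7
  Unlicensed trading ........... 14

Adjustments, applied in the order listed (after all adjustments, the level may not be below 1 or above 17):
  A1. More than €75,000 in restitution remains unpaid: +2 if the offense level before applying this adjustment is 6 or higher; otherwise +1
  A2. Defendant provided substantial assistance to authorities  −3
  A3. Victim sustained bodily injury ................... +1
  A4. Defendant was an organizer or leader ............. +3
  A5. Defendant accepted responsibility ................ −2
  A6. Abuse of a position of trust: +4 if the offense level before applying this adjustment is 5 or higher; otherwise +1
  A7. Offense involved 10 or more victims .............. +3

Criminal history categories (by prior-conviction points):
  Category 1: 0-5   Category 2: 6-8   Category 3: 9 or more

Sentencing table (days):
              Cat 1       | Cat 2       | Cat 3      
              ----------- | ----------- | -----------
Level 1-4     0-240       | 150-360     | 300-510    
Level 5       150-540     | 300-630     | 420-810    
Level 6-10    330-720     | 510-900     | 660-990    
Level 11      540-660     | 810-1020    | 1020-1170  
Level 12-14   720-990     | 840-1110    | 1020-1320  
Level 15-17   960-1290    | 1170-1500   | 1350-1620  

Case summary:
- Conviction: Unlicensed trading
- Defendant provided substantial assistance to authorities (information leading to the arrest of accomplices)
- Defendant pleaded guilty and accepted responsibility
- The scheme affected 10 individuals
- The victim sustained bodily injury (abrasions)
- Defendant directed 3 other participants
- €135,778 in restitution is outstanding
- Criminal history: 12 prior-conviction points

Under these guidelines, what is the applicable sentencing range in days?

1350-1620 days

Base offense level for unlicensed trading: 14.
A1 applies (level before this adjustment is 14 ≥ 6, so +2): 14 + 2 = 16.
A2 applies: 16 − 3 = 13.
A3 applies: 13 + 1 = 14.
A4 applies: 14 + 3 = 17.
A5 applies: 17 − 2 = 15.
A7 applies: 15 + 3 = 18.
Level 18 exceeds the maximum of 17; capped at 17.
Final offense level: 17.
Criminal history: 12 prior points → Category 3 (9+).
Level 17 falls in the 15-17 band.
Grid: Level 15-17 × Category 3 = 1350-1620 days.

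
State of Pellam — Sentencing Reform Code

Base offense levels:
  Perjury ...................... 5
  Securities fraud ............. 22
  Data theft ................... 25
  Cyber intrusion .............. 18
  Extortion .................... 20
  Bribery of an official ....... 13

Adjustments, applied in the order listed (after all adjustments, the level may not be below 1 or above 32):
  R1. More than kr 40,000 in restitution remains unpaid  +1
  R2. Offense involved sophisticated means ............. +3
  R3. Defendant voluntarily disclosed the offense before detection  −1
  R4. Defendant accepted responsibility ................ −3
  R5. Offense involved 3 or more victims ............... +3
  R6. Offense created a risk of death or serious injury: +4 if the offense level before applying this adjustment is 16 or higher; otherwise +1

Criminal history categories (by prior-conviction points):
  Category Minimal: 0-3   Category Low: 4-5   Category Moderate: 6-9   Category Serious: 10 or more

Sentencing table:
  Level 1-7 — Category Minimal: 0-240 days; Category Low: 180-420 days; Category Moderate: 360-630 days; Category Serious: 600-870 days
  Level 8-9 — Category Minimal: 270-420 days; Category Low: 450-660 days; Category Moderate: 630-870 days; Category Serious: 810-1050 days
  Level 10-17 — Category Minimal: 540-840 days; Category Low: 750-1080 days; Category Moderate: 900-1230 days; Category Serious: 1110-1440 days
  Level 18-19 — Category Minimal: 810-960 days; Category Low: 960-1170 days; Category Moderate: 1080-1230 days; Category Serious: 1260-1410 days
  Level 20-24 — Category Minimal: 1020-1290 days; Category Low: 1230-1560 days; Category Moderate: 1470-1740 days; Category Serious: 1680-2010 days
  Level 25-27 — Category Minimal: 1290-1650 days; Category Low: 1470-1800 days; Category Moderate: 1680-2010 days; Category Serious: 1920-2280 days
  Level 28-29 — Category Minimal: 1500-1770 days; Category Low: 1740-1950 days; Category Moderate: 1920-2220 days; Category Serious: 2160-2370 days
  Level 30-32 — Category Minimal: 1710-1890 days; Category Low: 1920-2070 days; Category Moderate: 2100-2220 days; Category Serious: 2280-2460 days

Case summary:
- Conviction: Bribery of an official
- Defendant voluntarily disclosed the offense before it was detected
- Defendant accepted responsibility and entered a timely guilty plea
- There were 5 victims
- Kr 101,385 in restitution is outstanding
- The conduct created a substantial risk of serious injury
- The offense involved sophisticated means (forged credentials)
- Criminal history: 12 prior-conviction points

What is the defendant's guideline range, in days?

Base offense level for bribery of an official: 13.
R1 applies: 13 + 1 = 14.
R2 applies: 14 + 3 = 17.
R3 applies: 17 − 1 = 16.
R4 applies: 16 − 3 = 13.
R5 applies: 13 + 3 = 16.
R6 applies (level before this adjustment is 16 ≥ 16, so +4): 16 + 4 = 20.
Final offense level: 20.
Criminal history: 12 prior points → Category Serious (10+).
Level 20 falls in the 20-24 band.
Grid: Level 20-24 × Category Serious = 1680-2010 days.

1680-2010 days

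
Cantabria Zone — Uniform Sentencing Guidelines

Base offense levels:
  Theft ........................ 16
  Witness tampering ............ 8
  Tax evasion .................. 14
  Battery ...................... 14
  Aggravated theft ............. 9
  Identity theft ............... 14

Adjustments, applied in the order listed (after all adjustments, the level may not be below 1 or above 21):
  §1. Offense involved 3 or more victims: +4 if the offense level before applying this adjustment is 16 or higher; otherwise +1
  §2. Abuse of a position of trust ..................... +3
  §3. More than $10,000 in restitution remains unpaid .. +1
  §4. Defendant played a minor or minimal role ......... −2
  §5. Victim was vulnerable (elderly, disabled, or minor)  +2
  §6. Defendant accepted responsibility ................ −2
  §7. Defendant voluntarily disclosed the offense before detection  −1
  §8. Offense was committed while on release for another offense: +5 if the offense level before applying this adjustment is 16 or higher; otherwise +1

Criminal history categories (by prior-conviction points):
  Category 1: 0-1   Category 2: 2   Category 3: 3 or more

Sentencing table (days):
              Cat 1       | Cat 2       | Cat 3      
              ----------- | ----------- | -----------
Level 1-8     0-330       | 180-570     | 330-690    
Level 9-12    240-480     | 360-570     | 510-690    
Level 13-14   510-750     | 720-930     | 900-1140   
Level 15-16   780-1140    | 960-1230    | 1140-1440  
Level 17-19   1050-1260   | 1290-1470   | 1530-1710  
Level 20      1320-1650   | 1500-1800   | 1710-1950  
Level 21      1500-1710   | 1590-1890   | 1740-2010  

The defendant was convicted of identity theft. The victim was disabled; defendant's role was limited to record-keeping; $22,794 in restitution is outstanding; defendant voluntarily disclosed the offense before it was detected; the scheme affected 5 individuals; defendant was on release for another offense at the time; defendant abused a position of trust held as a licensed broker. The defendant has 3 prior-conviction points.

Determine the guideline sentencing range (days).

1740-2010 days

Base offense level for identity theft: 14.
§1 applies (level before this adjustment is 14 < 16, so +1): 14 + 1 = 15.
§2 applies: 15 + 3 = 18.
§3 applies: 18 + 1 = 19.
§4 applies: 19 − 2 = 17.
§5 applies: 17 + 2 = 19.
§7 applies: 19 − 1 = 18.
§8 applies (level before this adjustment is 18 ≥ 16, so +5): 18 + 5 = 23.
Level 23 exceeds the maximum of 21; capped at 21.
Final offense level: 21.
Criminal history: 3 prior points → Category 3 (3+).
Level 21 falls in the 21 band.
Grid: Level 21 × Category 3 = 1740-2010 days.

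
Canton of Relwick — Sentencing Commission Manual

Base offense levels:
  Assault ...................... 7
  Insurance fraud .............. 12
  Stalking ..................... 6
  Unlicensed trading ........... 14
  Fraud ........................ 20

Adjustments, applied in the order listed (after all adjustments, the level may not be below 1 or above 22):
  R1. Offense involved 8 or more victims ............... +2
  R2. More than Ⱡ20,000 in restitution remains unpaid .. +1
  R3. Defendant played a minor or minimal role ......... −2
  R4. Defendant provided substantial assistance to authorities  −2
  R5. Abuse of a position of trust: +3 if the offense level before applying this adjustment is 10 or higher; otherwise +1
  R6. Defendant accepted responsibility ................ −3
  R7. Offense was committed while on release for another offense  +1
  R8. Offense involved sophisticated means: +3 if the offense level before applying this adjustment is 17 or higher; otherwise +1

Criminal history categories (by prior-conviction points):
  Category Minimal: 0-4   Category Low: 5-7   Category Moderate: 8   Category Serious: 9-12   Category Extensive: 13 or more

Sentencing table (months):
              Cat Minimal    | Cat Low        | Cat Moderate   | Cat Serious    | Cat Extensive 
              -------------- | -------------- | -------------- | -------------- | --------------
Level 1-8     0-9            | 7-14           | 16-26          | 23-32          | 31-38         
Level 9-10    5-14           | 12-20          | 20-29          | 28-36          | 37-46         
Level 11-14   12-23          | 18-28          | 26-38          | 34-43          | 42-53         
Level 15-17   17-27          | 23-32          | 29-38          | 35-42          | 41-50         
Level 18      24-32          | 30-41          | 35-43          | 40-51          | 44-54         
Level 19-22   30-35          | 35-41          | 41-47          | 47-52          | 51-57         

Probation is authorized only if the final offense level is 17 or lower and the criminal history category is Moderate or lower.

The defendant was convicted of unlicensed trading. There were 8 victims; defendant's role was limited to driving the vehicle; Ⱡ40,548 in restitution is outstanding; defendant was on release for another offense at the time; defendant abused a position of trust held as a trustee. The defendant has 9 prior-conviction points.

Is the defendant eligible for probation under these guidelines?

Base offense level for unlicensed trading: 14.
R1 applies: 14 + 2 = 16.
R2 applies: 16 + 1 = 17.
R3 applies: 17 − 2 = 15.
R4 does not apply.
R5 applies (level before this adjustment is 15 ≥ 10, so +3): 15 + 3 = 18.
R6 does not apply.
R7 applies: 18 + 1 = 19.
R8 does not apply.
Final offense level: 19.
Criminal history: 9 prior points → Category Serious (9-12).
Level 19 falls in the 19-22 band.
Grid: Level 19-22 × Category Serious = 47-52 months.
Probation check: level 19 > 17 and category Serious > Moderate → not eligible.

No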